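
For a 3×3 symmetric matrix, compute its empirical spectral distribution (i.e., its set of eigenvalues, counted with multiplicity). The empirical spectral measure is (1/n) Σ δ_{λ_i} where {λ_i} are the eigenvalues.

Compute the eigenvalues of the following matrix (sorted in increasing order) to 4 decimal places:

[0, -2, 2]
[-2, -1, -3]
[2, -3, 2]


Since M is real symmetric, all three eigenvalues are real; they are the roots of det(λI − M) = λ³ − (tr M) λ² + s λ − det M, where s is the sum of the principal 2×2 minors.
tr M = 0 + (-1) + 2 = 1.
s = (0·(-1) − (-2)²) + (0·2 − 2²) + ((-1)·2 − (-3)²) = -4 + (-4) + (-11) = -19.
det M (expand along row 1) = 0·(-11) − (-2)·2 + 2·8 = 20.
Characteristic polynomial: λ³ − λ² − 19λ − 20 = 0.
Substitute λ = y + (tr M)/3 = y + 0.333333 to remove the quadratic term: y³ + p·y + q = 0 with p = s − (tr M)²/3 = -19.333333 and q = −2(tr M)³/27 + (tr M)·s/3 − det M = -26.407407.
Three real roots ⇒ use the trigonometric (Viète) form: r = 2√(−p/3) = 5.077182, φ = arccos(3q/(p·r)) = arccos(0.807082) = 0.631603 rad.
y_k = r·cos(φ/3 − 2πk/3) for k = 0, 1, 2 gives y = 4.965075, -1.563647, -3.401427.
λ_k = y_k + 0.333333 gives λ = 5.2984, -1.2303, -3.0681 (check: the sum is 1.0000 = tr M).

Eigenvalues sorted in increasing order: [-3.0681, -1.2303, 5.2984].


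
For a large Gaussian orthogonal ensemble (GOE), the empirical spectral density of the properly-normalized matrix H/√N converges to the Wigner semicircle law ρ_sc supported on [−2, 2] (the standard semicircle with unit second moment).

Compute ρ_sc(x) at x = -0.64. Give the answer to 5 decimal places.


ρ_sc(x) = (1/(2π)) √(4 − x²). With x = -0.64:
  4 − x² = 4 − (-0.64)² = 4 − 0.409600 = 3.590400.
  √(4 − x²) = 1.894835.
  1/(2π) = 0.159155.
  ρ_sc(-0.64) = 0.159155 · 1.894835 = 0.301572.

Rounded to 5 decimal places: ρ_sc(-0.64) ≈ 0.30157.


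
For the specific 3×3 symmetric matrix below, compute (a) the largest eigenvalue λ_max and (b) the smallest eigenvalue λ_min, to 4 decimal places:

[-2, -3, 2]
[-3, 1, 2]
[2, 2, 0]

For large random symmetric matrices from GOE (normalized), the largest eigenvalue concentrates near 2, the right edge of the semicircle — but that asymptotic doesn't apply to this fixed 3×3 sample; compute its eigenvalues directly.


Since M is real symmetric, all three eigenvalues are real; they are the roots of det(λI − M) = λ³ − (tr M) λ² + s λ − det M, where s is the sum of the principal 2×2 minors.
tr M = -2 + 1 + 0 = -1.
s = ((-2)·1 − (-3)²) + ((-2)·0 − 2²) + (1·0 − 2²) = -11 + (-4) + (-4) = -19.
det M (expand along row 1) = (-2)·(-4) − (-3)·(-4) + 2·(-8) = -20.
Characteristic polynomial: λ³ + λ² − 19λ + 20 = 0.
Substitute λ = y + (tr M)/3 = y − 0.333333 to remove the quadratic term: y³ + p·y + q = 0 with p = s − (tr M)²/3 = -19.333333 and q = −2(tr M)³/27 + (tr M)·s/3 − det M = 26.407407.
Three real roots ⇒ use the trigonometric (Viète) form: r = 2√(−p/3) = 5.077182, φ = arccos(3q/(p·r)) = arccos(-0.807082) = 2.509989 rad.
y_k = r·cos(φ/3 − 2πk/3) for k = 0, 1, 2 gives y = 3.401427, 1.563647, -4.965075.
λ_k = y_k − 0.333333 gives λ = 3.0681, 1.2303, -5.2984 (check: the sum is -1.0000 = tr M).

Hence λ_max = 3.0681 and λ_min = -5.2984.


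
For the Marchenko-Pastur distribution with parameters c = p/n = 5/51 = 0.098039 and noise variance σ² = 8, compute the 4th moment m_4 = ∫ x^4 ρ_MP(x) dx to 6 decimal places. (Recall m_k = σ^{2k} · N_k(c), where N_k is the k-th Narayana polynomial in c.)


E[X⁴] = σ⁸ (1 + 6c + 6c² + c³) (fourth MP moment). With σ² = 8 (so σ⁸ = 4096) and c = 5/51 = 0.098039: E[X⁴] = 4096 · (1 + 6·0.098039 + 6·(0.098039)² + (0.098039)³) = 4096 · 1.646848.

So E[X^4] = 6745.488357.


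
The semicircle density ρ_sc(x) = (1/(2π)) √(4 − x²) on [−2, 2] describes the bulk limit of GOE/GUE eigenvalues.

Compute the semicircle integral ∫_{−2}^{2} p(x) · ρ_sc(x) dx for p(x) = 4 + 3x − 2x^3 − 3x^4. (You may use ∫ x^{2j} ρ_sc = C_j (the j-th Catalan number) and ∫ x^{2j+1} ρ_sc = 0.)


Write p(x) = Σ a_i x^i, split into monomials and integrate each against ρ_sc separately.
Using ∫ x^{2j} ρ_sc = C_j = (1/(j+1)) C(2j, j) (Catalan numbers) and ∫ x^{2j+1} ρ_sc = 0 (odd monomials vanish by symmetry):
  i = 0 (even): a_0 · C_{0} = 4 · 1 = 4
  i = 1 (odd): ∫ x^1 ρ_sc = 0 (vanishes)
  i = 3 (odd): ∫ x^3 ρ_sc = 0 (vanishes)
  i = 4 (even): a_4 · C_{2} = -3 · 2 = -6

Summing the contributions: ∫_{−2}^{2} p(x) ρ_sc(x) dx = 4 + (-6) = -2.


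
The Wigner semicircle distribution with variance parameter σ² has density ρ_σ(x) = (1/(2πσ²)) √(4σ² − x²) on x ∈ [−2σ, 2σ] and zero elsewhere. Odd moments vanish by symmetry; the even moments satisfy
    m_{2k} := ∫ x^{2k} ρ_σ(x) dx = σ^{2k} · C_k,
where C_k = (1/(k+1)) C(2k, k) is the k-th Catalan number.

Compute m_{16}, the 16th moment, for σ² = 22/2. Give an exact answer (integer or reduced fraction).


By the scaled semicircle moment identity, m_{2k} = σ^{2k} · C_k with k = 8.
C_8 = (1/(k+1)) · C(2k, k) = (1/9) · C(16, 8) = (1/9) · 12870 = 1430.
σ^{2k} = (σ²)^k = (22/2)^8 = 214358881.

Therefore m_{16} = σ^{16} · C_8 = 214358881 · 1430 = 306533199830.


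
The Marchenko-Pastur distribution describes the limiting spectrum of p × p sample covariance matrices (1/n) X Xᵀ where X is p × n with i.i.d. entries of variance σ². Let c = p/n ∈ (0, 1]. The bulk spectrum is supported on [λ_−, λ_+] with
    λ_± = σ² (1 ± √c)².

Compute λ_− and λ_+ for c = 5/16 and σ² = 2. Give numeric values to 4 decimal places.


c = 5/16 = 0.312500; √c = 0.559017.
λ_− = σ² (1 − √c)² = 2 · (1 − 0.559017)² = 2 · (0.440983)² = 0.388932.
λ_+ = σ² (1 + √c)² = 2 · (1 + 0.559017)² = 2 · (1.559017)² = 4.861068.

Rounded to 4 decimal places: λ_− ≈ 0.3889, λ_+ ≈ 4.8611.


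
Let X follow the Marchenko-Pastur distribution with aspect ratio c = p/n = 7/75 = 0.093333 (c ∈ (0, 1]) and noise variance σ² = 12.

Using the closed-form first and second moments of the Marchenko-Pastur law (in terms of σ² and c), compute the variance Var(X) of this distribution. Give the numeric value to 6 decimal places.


Recall the MP moments m_1 = E[X] = σ² and m_2 = E[X²] = σ⁴ (1 + c).
m_1 = E[X] = σ² = 12, so m_1² = 144.
m_2 = E[X²] = σ⁴ (1 + c) = 144 · (1 + 0.093333) = 144 · 1.093333 = 157.440000.
(Note m_2 − m_1² simplifies to c · σ⁴ = 0.093333 · 144.)

Var(X) = m_2 − m_1² = 157.440000 − 144 = 13.440000.


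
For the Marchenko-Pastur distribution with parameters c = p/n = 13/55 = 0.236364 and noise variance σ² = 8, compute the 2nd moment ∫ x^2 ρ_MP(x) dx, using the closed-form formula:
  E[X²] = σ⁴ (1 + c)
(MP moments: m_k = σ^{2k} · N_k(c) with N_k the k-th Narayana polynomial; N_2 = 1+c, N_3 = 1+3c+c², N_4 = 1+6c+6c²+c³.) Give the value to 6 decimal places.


E[X²] = σ⁴ (1 + c) (second MP moment). With σ² = 8 (so σ⁴ = 64) and c = 13/55 = 0.236364: E[X²] = 64 · (1 + 0.236364) = 64 · 1.236364.

So E[X^2] = 79.127273.


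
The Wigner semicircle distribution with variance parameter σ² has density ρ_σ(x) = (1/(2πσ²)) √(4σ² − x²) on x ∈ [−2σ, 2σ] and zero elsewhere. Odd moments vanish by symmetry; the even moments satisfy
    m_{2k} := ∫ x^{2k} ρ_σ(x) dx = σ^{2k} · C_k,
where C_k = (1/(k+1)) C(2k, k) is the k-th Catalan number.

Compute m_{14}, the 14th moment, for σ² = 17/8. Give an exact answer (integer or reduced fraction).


By the scaled semicircle moment identity, m_{2k} = σ^{2k} · C_k with k = 7.
C_7 = (1/(k+1)) · C(2k, k) = (1/8) · C(14, 7) = (1/8) · 3432 = 429.
σ^{2k} = (σ²)^k = (17/8)^7 = 410338673/2097152.

Therefore m_{14} = σ^{14} · C_7 = (410338673/2097152) · 429 = 176035290717/2097152.


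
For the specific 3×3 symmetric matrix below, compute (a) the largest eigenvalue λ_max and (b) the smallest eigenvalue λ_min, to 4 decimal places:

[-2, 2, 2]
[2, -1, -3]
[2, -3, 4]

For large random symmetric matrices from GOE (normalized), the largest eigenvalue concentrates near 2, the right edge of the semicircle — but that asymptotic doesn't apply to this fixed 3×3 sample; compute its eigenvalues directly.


Since M is real symmetric, all three eigenvalues are real; they are the roots of det(λI − M) = λ³ − (tr M) λ² + s λ − det M, where s is the sum of the principal 2×2 minors.
tr M = -2 + (-1) + 4 = 1.
s = ((-2)·(-1) − 2²) + ((-2)·4 − 2²) + ((-1)·4 − (-3)²) = -2 + (-12) + (-13) = -27.
det M (expand along row 1) = (-2)·(-13) − 2·14 + 2·(-4) = -10.
Characteristic polynomial: λ³ − λ² − 27λ + 10 = 0.
Substitute λ = y + (tr M)/3 = y + 0.333333 to remove the quadratic term: y³ + p·y + q = 0 with p = s − (tr M)²/3 = -27.333333 and q = −2(tr M)³/27 + (tr M)·s/3 − det M = 0.925926.
Three real roots ⇒ use the trigonometric (Viète) form: r = 2√(−p/3) = 6.036923, φ = arccos(3q/(p·r)) = arccos(-0.016834) = 1.587631 rad.
y_k = r·cos(φ/3 − 2πk/3) for k = 0, 1, 2 gives y = 5.211108, 0.033877, -5.244985.
λ_k = y_k + 0.333333 gives λ = 5.5444, 0.3672, -4.9117 (check: the sum is 1.0000 = tr M).

Hence λ_max = 5.5444 and λ_min = -4.9117.


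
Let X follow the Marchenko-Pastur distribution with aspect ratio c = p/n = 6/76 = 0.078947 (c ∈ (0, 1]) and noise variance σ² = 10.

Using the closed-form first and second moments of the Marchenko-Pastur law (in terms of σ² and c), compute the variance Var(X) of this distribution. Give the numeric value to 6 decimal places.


Recall the MP moments m_1 = E[X] = σ² and m_2 = E[X²] = σ⁴ (1 + c).
m_1 = E[X] = σ² = 10, so m_1² = 100.
m_2 = E[X²] = σ⁴ (1 + c) = 100 · (1 + 0.078947) = 100 · 1.078947 = 107.894737.
(Note m_2 − m_1² simplifies to c · σ⁴ = 0.078947 · 100.)

Var(X) = m_2 − m_1² = 107.894737 − 100 = 7.894737.


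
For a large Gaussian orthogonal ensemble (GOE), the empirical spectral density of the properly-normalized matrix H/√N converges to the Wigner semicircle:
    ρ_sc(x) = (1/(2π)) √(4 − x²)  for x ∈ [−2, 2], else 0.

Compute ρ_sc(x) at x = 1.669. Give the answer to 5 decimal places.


ρ_sc(x) = (1/(2π)) √(4 − x²). With x = 1.669:
  4 − x² = 4 − (1.669)² = 4 − 2.785561 = 1.214439.
  √(4 − x²) = 1.102016.
  1/(2π) = 0.159155.
  ρ_sc(1.669) = 0.159155 · 1.102016 = 0.175391.

Rounded to 5 decimal places: ρ_sc(1.669) ≈ 0.17539.


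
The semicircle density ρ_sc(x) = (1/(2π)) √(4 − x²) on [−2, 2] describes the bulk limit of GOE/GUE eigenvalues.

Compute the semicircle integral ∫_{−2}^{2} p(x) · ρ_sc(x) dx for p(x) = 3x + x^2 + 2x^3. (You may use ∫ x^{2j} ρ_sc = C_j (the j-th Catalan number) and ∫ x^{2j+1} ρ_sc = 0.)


Write p(x) = Σ a_i x^i, split into monomials and integrate each against ρ_sc separately.
Using ∫ x^{2j} ρ_sc = C_j = (1/(j+1)) C(2j, j) (Catalan numbers) and ∫ x^{2j+1} ρ_sc = 0 (odd monomials vanish by symmetry):
  i = 1 (odd): ∫ x^1 ρ_sc = 0 (vanishes)
  i = 2 (even): a_2 · C_{1} = 1 · 1 = 1
  i = 3 (odd): ∫ x^3 ρ_sc = 0 (vanishes)

Summing the contributions: ∫_{−2}^{2} p(x) ρ_sc(x) dx = 1.


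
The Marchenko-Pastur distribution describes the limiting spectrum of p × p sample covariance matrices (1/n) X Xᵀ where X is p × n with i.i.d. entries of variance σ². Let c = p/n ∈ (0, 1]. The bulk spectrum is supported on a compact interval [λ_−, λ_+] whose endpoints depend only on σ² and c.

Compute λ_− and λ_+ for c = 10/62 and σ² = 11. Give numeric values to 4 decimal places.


c = 10/62 = 0.161290; √c = 0.401610.
λ_− = σ² (1 − √c)² = 11 · (1 − 0.401610)² = 11 · (0.598390)² = 3.938781.
λ_+ = σ² (1 + √c)² = 11 · (1 + 0.401610)² = 11 · (1.401610)² = 21.609606.

Rounded to 4 decimal places: λ_− ≈ 3.9388, λ_+ ≈ 21.6096.


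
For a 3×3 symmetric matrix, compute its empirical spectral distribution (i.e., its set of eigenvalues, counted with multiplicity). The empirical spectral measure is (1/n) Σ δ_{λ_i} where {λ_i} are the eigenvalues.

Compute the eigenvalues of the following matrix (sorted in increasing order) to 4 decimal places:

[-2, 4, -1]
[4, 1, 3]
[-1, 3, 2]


Since M is real symmetric, all three eigenvalues are real; they are the roots of det(λI − M) = λ³ − (tr M) λ² + s λ − det M, where s is the sum of the principal 2×2 minors.
tr M = -2 + 1 + 2 = 1.
s = ((-2)·1 − 4²) + ((-2)·2 − (-1)²) + (1·2 − 3²) = -18 + (-5) + (-7) = -30.
det M (expand along row 1) = (-2)·(-7) − 4·11 + (-1)·13 = -43.
Characteristic polynomial: λ³ − λ² − 30λ + 43 = 0.
Substitute λ = y + (tr M)/3 = y + 0.333333 to remove the quadratic term: y³ + p·y + q = 0 with p = s − (tr M)²/3 = -30.333333 and q = −2(tr M)³/27 + (tr M)·s/3 − det M = 32.925926.
Three real roots ⇒ use the trigonometric (Viète) form: r = 2√(−p/3) = 6.359595, φ = arccos(3q/(p·r)) = arccos(-0.512047) = 2.108362 rad.
y_k = r·cos(φ/3 − 2πk/3) for k = 0, 1, 2 gives y = 4.852647, 1.133479, -5.986126.
λ_k = y_k + 0.333333 gives λ = 5.1860, 1.4668, -5.6528 (check: the sum is 1.0000 = tr M).

Eigenvalues sorted in increasing order: [-5.6528, 1.4668, 5.1860].


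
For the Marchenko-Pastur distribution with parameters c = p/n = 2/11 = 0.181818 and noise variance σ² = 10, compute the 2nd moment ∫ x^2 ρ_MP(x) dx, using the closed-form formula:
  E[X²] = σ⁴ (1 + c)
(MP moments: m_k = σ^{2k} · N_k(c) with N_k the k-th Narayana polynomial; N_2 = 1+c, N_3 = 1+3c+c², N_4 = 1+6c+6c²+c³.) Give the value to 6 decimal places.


E[X²] = σ⁴ (1 + c) (second MP moment). With σ² = 10 (so σ⁴ = 100) and c = 2/11 = 0.181818: E[X²] = 100 · (1 + 0.181818) = 100 · 1.181818.

So E[X^2] = 118.181818.


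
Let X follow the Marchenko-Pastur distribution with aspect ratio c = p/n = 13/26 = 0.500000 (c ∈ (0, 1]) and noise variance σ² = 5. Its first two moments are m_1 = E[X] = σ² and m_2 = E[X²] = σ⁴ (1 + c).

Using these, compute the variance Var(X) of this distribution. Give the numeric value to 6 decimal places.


m_1 = E[X] = σ² = 5, so m_1² = 25.
m_2 = E[X²] = σ⁴ (1 + c) = 25 · (1 + 0.500000) = 25 · 1.500000 = 37.500000.
(Note m_2 − m_1² simplifies to c · σ⁴ = 0.500000 · 25.)

Var(X) = m_2 − m_1² = 37.500000 − 25 = 12.500000.


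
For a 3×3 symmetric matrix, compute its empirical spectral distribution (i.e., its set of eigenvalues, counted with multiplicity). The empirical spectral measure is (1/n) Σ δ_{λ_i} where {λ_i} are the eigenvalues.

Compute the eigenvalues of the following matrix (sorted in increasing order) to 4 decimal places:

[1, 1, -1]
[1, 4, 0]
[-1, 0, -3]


Since M is real symmetric, all three eigenvalues are real; they are the roots of det(λI − M) = λ³ − (tr M) λ² + s λ − det M, where s is the sum of the principal 2×2 minors.
tr M = 1 + 4 + (-3) = 2.
s = (1·4 − 1²) + (1·(-3) − (-1)²) + (4·(-3) − 0²) = 3 + (-4) + (-12) = -13.
det M (expand along row 1) = 1·(-12) − 1·(-3) + (-1)·4 = -13.
Characteristic polynomial: λ³ − 2λ² − 13λ + 13 = 0.
Substitute λ = y + (tr M)/3 = y + 0.666667 to remove the quadratic term: y³ + p·y + q = 0 with p = s − (tr M)²/3 = -14.333333 and q = −2(tr M)³/27 + (tr M)·s/3 − det M = 3.740741.
Three real roots ⇒ use the trigonometric (Viète) form: r = 2√(−p/3) = 4.371626, φ = arccos(3q/(p·r)) = arccos(-0.179097) = 1.750865 rad.
y_k = r·cos(φ/3 − 2πk/3) for k = 0, 1, 2 gives y = 3.648001, 0.262240, -3.910241.
λ_k = y_k + 0.666667 gives λ = 4.3147, 0.9289, -3.2436 (check: the sum is 2.0000 = tr M).

Eigenvalues sorted in increasing order: [-3.2436, 0.9289, 4.3147].


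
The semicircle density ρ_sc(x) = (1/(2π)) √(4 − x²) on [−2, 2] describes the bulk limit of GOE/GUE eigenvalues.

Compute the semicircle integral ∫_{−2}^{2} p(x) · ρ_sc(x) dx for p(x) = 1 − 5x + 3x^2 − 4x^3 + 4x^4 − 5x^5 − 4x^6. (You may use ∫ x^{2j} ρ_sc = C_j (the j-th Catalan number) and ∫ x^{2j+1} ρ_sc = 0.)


Write p(x) = Σ a_i x^i, split into monomials and integrate each against ρ_sc separately.
Using ∫ x^{2j} ρ_sc = C_j = (1/(j+1)) C(2j, j) (Catalan numbers) and ∫ x^{2j+1} ρ_sc = 0 (odd monomials vanish by symmetry):
  i = 0 (even): a_0 · C_{0} = 1 · 1 = 1
  i = 1 (odd): ∫ x^1 ρ_sc = 0 (vanishes)
  i = 2 (even): a_2 · C_{1} = 3 · 1 = 3
  i = 3 (odd): ∫ x^3 ρ_sc = 0 (vanishes)
  i = 4 (even): a_4 · C_{2} = 4 · 2 = 8
  i = 5 (odd): ∫ x^5 ρ_sc = 0 (vanishes)
  i = 6 (even): a_6 · C_{3} = -4 · 5 = -20

Summing the contributions: ∫_{−2}^{2} p(x) ρ_sc(x) dx = 1 + 3 + 8 + (-20) = -8.


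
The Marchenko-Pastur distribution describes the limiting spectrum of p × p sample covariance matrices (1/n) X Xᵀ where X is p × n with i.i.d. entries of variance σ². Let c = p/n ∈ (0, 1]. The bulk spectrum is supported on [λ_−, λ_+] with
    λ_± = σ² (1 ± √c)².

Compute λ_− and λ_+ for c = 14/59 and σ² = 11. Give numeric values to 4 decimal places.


c = 14/59 = 0.237288; √c = 0.487122.
λ_− = σ² (1 − √c)² = 11 · (1 − 0.487122)² = 11 · (0.512878)² = 2.893479.
λ_+ = σ² (1 + √c)² = 11 · (1 + 0.487122)² = 11 · (1.487122)² = 24.326860.

Rounded to 4 decimal places: λ_− ≈ 2.8935, λ_+ ≈ 24.3269.


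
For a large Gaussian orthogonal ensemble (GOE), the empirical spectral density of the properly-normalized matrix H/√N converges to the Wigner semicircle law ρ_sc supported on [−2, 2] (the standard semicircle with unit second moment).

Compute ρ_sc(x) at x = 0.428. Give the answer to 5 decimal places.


ρ_sc(x) = (1/(2π)) √(4 − x²). With x = 0.428:
  4 − x² = 4 − (0.428)² = 4 − 0.183184 = 3.816816.
  √(4 − x²) = 1.953667.
  1/(2π) = 0.159155.
  ρ_sc(0.428) = 0.159155 · 1.953667 = 0.310936.

Rounded to 5 decimal places: ρ_sc(0.428) ≈ 0.31094.


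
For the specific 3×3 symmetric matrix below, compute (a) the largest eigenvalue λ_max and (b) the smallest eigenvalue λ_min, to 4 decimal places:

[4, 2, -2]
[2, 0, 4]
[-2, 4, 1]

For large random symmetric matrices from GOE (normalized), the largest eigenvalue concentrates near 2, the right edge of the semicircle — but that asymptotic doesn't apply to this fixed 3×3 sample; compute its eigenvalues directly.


Since M is real symmetric, all three eigenvalues are real; they are the roots of det(λI − M) = λ³ − (tr M) λ² + s λ − det M, where s is the sum of the principal 2×2 minors.
tr M = 4 + 0 + 1 = 5.
s = (4·0 − 2²) + (4·1 − (-2)²) + (0·1 − 4²) = -4 + 0 + (-16) = -20.
det M (expand along row 1) = 4·(-16) − 2·10 + (-2)·8 = -100.
Characteristic polynomial: λ³ − 5λ² − 20λ + 100 = 0.
Substitute λ = y + (tr M)/3 = y + 1.666667 to remove the quadratic term: y³ + p·y + q = 0 with p = s − (tr M)²/3 = -28.333333 and q = −2(tr M)³/27 + (tr M)·s/3 − det M = 57.407407.
Three real roots ⇒ use the trigonometric (Viète) form: r = 2√(−p/3) = 6.146363, φ = arccos(3q/(p·r)) = arccos(-0.988948) = 2.992779 rad.
y_k = r·cos(φ/3 − 2πk/3) for k = 0, 1, 2 gives y = 3.333333, 2.805469, -6.138803.
λ_k = y_k + 1.666667 gives λ = 5.0000, 4.4721, -4.4721 (check: the sum is 5.0000 = tr M).

Hence λ_max = 5.0000 and λ_min = -4.4721.


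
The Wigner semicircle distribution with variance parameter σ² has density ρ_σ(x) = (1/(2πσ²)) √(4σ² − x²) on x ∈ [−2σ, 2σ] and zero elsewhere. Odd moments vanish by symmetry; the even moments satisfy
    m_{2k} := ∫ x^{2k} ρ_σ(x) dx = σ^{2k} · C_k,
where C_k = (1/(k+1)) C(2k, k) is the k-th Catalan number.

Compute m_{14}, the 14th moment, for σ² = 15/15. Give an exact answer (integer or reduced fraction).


By the scaled semicircle moment identity, m_{2k} = σ^{2k} · C_k with k = 7.
C_7 = (1/(k+1)) · C(2k, k) = (1/8) · C(14, 7) = (1/8) · 3432 = 429.
σ^{2k} = (σ²)^k = (15/15)^7 = 1.

Therefore m_{14} = σ^{14} · C_7 = 1 · 429 = 429.


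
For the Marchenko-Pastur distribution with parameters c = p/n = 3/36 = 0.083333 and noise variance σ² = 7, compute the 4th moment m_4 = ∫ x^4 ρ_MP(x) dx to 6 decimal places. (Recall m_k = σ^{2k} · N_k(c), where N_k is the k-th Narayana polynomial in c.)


E[X⁴] = σ⁸ (1 + 6c + 6c² + c³) (fourth MP moment). With σ² = 7 (so σ⁸ = 2401) and c = 3/36 = 0.083333: E[X⁴] = 2401 · (1 + 6·0.083333 + 6·(0.083333)² + (0.083333)³) = 2401 · 1.542245.

So E[X^4] = 3702.931134.


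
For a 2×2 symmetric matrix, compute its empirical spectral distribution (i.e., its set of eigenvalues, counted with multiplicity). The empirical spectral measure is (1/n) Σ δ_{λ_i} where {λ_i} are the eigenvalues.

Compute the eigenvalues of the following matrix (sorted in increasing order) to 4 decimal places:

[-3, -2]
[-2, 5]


Since M is real symmetric, both eigenvalues are real; they are the roots of det(λI − M) = λ² − (tr M) λ + det M.
tr M = -3 + 5 = 2.
det M = (-3)·5 − (-2)² = -15 − 4 = -19.
Characteristic polynomial: λ² − 2λ − 19 = 0.
Discriminant Δ = (tr M)² − 4·det M = 4 − (-76) = 80; √Δ = 8.944272.
λ = (tr M ± √Δ)/2 = (2 ± 8.944272)/2, giving (tr M − √Δ)/2 = -3.4721 and (tr M + √Δ)/2 = 5.4721.

Eigenvalues sorted in increasing order: [-3.4721, 5.4721].


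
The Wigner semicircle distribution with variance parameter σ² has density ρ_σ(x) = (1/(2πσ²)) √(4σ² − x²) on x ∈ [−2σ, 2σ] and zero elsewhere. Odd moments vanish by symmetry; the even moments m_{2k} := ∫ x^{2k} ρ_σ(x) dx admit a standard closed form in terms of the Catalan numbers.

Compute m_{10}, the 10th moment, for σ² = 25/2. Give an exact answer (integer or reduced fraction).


By the scaled semicircle moment identity, m_{2k} = σ^{2k} · C_k with k = 5.
C_5 = (1/(k+1)) · C(2k, k) = (1/6) · C(10, 5) = (1/6) · 252 = 42.
σ^{2k} = (σ²)^k = (25/2)^5 = 9765625/32.

Therefore m_{10} = σ^{10} · C_5 = (9765625/32) · 42 = 205078125/16.


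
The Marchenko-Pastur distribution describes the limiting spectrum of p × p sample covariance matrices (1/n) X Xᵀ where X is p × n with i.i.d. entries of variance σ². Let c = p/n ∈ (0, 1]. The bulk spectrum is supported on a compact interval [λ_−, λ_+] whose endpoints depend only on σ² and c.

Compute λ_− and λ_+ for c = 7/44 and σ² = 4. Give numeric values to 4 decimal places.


c = 7/44 = 0.159091; √c = 0.398862.
λ_− = σ² (1 − √c)² = 4 · (1 − 0.398862)² = 4 · (0.601138)² = 1.445467.
λ_+ = σ² (1 + √c)² = 4 · (1 + 0.398862)² = 4 · (1.398862)² = 7.827260.

Rounded to 4 decimal places: λ_− ≈ 1.4455, λ_+ ≈ 7.8273.


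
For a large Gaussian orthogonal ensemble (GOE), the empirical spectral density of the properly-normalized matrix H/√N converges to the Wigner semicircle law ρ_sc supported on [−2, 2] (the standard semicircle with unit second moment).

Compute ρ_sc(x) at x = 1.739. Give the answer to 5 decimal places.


ρ_sc(x) = (1/(2π)) √(4 − x²). With x = 1.739:
  4 − x² = 4 − (1.739)² = 4 − 3.024121 = 0.975879.
  √(4 − x²) = 0.987866.
  1/(2π) = 0.159155.
  ρ_sc(1.739) = 0.159155 · 0.987866 = 0.157224.

Rounded to 5 decimal places: ρ_sc(1.739) ≈ 0.15722.


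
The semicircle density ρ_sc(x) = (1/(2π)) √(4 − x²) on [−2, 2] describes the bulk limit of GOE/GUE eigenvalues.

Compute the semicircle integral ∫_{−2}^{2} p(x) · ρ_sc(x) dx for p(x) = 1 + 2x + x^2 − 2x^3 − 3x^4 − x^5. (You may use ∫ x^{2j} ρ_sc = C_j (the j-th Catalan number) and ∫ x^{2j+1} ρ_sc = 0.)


Write p(x) = Σ a_i x^i, split into monomials and integrate each against ρ_sc separately.
Using ∫ x^{2j} ρ_sc = C_j = (1/(j+1)) C(2j, j) (Catalan numbers) and ∫ x^{2j+1} ρ_sc = 0 (odd monomials vanish by symmetry):
  i = 0 (even): a_0 · C_{0} = 1 · 1 = 1
  i = 1 (odd): ∫ x^1 ρ_sc = 0 (vanishes)
  i = 2 (even): a_2 · C_{1} = 1 · 1 = 1
  i = 3 (odd): ∫ x^3 ρ_sc = 0 (vanishes)
  i = 4 (even): a_4 · C_{2} = -3 · 2 = -6
  i = 5 (odd): ∫ x^5 ρ_sc = 0 (vanishes)

Summing the contributions: ∫_{−2}^{2} p(x) ρ_sc(x) dx = 1 + 1 + (-6) = -4.


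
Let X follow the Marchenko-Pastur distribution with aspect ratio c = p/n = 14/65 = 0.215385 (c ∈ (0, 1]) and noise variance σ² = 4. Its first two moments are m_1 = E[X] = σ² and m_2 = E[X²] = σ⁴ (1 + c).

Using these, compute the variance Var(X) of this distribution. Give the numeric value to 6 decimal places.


m_1 = E[X] = σ² = 4, so m_1² = 16.
m_2 = E[X²] = σ⁴ (1 + c) = 16 · (1 + 0.215385) = 16 · 1.215385 = 19.446154.
(Note m_2 − m_1² simplifies to c · σ⁴ = 0.215385 · 16.)

Var(X) = m_2 − m_1² = 19.446154 − 16 = 3.446154.


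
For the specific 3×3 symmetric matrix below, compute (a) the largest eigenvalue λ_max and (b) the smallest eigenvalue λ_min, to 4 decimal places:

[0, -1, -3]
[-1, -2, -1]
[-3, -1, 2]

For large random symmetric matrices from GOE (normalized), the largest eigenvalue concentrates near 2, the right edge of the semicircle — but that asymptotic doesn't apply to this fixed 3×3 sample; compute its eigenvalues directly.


Since M is real symmetric, all three eigenvalues are real; they are the roots of det(λI − M) = λ³ − (tr M) λ² + s λ − det M, where s is the sum of the principal 2×2 minors.
tr M = 0 + (-2) + 2 = 0.
s = (0·(-2) − (-1)²) + (0·2 − (-3)²) + ((-2)·2 − (-1)²) = -1 + (-9) + (-5) = -15.
det M (expand along row 1) = 0·(-5) − (-1)·(-5) + (-3)·(-5) = 10.
Characteristic polynomial: λ³ − 15λ − 10 = 0.
Substitute λ = y + (tr M)/3 = y + 0.000000 to remove the quadratic term: y³ + p·y + q = 0 with p = s − (tr M)²/3 = -15.000000 and q = −2(tr M)³/27 + (tr M)·s/3 − det M = -10.000000.
Three real roots ⇒ use the trigonometric (Viète) form: r = 2√(−p/3) = 4.472136, φ = arccos(3q/(p·r)) = arccos(0.447214) = 1.107149 rad.
y_k = r·cos(φ/3 − 2πk/3) for k = 0, 1, 2 gives y = 4.171030, -0.688417, -3.482613.
λ_k = y_k + 0.000000 gives λ = 4.1710, -0.6884, -3.4826 (check: the sum is 0.0000 = tr M).

Hence λ_max = 4.1710 and λ_min = -3.4826.


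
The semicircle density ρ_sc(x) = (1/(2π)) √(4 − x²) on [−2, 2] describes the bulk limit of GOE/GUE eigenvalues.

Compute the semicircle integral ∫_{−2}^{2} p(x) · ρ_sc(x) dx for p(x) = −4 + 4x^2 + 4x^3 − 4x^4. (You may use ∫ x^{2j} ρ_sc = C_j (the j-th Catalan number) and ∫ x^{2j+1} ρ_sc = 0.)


Write p(x) = Σ a_i x^i, split into monomials and integrate each against ρ_sc separately.
Using ∫ x^{2j} ρ_sc = C_j = (1/(j+1)) C(2j, j) (Catalan numbers) and ∫ x^{2j+1} ρ_sc = 0 (odd monomials vanish by symmetry):
  i = 0 (even): a_0 · C_{0} = -4 · 1 = -4
  i = 2 (even): a_2 · C_{1} = 4 · 1 = 4
  i = 3 (odd): ∫ x^3 ρ_sc = 0 (vanishes)
  i = 4 (even): a_4 · C_{2} = -4 · 2 = -8

Summing the contributions: ∫_{−2}^{2} p(x) ρ_sc(x) dx = (-4) + 4 + (-8) = -8.


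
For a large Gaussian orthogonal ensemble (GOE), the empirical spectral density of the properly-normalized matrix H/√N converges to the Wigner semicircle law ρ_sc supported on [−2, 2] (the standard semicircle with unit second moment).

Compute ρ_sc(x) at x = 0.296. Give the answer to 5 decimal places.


ρ_sc(x) = (1/(2π)) √(4 − x²). With x = 0.296:
  4 − x² = 4 − (0.296)² = 4 − 0.087616 = 3.912384.
  √(4 − x²) = 1.977975.
  1/(2π) = 0.159155.
  ρ_sc(0.296) = 0.159155 · 1.977975 = 0.314804.

Rounded to 5 decimal places: ρ_sc(0.296) ≈ 0.31480.


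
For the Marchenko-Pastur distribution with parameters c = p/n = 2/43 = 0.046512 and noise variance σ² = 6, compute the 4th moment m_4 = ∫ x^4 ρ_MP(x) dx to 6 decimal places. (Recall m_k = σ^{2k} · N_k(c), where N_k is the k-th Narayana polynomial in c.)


E[X⁴] = σ⁸ (1 + 6c + 6c² + c³) (fourth MP moment). With σ² = 6 (so σ⁸ = 1296) and c = 2/43 = 0.046512: E[X⁴] = 1296 · (1 + 6·0.046512 + 6·(0.046512)² + (0.046512)³) = 1296 · 1.292150.

So E[X^4] = 1674.626888.


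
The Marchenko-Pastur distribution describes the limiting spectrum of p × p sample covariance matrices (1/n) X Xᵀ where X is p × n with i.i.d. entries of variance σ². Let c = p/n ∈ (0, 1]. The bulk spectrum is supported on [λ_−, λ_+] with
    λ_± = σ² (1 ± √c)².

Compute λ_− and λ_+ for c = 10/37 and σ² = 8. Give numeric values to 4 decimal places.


c = 10/37 = 0.270270; √c = 0.519875.
λ_− = σ² (1 − √c)² = 8 · (1 − 0.519875)² = 8 · (0.480125)² = 1.844158.
λ_+ = σ² (1 + √c)² = 8 · (1 + 0.519875)² = 8 · (1.519875)² = 18.480166.

Rounded to 4 decimal places: λ_− ≈ 1.8442, λ_+ ≈ 18.4802.


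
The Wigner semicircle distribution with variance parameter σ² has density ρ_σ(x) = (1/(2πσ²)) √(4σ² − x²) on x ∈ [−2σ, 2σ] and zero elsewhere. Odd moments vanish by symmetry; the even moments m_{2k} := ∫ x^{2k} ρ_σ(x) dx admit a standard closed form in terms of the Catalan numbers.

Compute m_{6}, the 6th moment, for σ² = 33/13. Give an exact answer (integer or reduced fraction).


By the scaled semicircle moment identity, m_{2k} = σ^{2k} · C_k with k = 3.
C_3 = (1/(k+1)) · C(2k, k) = (1/4) · C(6, 3) = (1/4) · 20 = 5.
σ^{2k} = (σ²)^k = (33/13)^3 = 35937/2197.

Therefore m_{6} = σ^{6} · C_3 = (35937/2197) · 5 = 179685/2197.


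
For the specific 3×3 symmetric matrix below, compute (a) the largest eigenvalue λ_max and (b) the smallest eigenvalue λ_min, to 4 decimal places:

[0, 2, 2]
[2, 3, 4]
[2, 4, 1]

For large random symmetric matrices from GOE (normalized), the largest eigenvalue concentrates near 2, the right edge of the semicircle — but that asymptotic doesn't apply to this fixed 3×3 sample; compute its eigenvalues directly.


Since M is real symmetric, all three eigenvalues are real; they are the roots of det(λI − M) = λ³ − (tr M) λ² + s λ − det M, where s is the sum of the principal 2×2 minors.
tr M = 0 + 3 + 1 = 4.
s = (0·3 − 2²) + (0·1 − 2²) + (3·1 − 4²) = -4 + (-4) + (-13) = -21.
det M (expand along row 1) = 0·(-13) − 2·(-6) + 2·2 = 16.
Characteristic polynomial: λ³ − 4λ² − 21λ − 16 = 0.
Substitute λ = y + (tr M)/3 = y + 1.333333 to remove the quadratic term: y³ + p·y + q = 0 with p = s − (tr M)²/3 = -26.333333 and q = −2(tr M)³/27 + (tr M)·s/3 − det M = -48.740741.
Three real roots ⇒ use the trigonometric (Viète) form: r = 2√(−p/3) = 5.925463, φ = arccos(3q/(p·r)) = arccos(0.937099) = 0.356573 rad.
y_k = r·cos(φ/3 − 2πk/3) for k = 0, 1, 2 gives y = 5.883657, -2.333333, -3.550324.
λ_k = y_k + 1.333333 gives λ = 7.2170, -1.0000, -2.2170 (check: the sum is 4.0000 = tr M).

Hence λ_max = 7.2170 and λ_min = -2.2170.


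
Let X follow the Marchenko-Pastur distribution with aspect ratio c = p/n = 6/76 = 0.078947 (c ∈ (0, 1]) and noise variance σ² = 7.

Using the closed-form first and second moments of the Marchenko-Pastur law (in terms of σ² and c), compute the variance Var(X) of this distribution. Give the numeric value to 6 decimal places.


Recall the MP moments m_1 = E[X] = σ² and m_2 = E[X²] = σ⁴ (1 + c).
m_1 = E[X] = σ² = 7, so m_1² = 49.
m_2 = E[X²] = σ⁴ (1 + c) = 49 · (1 + 0.078947) = 49 · 1.078947 = 52.868421.
(Note m_2 − m_1² simplifies to c · σ⁴ = 0.078947 · 49.)

Var(X) = m_2 − m_1² = 52.868421 − 49 = 3.868421.


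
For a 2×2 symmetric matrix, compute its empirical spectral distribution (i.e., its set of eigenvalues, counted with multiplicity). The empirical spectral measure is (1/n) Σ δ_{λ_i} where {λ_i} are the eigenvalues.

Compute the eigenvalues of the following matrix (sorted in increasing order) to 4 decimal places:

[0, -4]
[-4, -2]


Since M is real symmetric, both eigenvalues are real; they are the roots of det(λI − M) = λ² − (tr M) λ + det M.
tr M = 0 + (-2) = -2.
det M = 0·(-2) − (-4)² = 0 − 16 = -16.
Characteristic polynomial: λ² + 2λ − 16 = 0.
Discriminant Δ = (tr M)² − 4·det M = 4 − (-64) = 68; √Δ = 8.246211.
λ = (tr M ± √Δ)/2 = (-2 ± 8.246211)/2, giving (tr M − √Δ)/2 = -5.1231 and (tr M + √Δ)/2 = 3.1231.

Eigenvalues sorted in increasing order: [-5.1231, 3.1231].


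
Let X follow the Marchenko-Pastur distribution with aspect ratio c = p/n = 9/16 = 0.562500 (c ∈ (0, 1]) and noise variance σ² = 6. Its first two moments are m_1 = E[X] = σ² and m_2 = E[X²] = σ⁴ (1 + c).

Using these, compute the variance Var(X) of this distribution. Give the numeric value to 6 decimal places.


m_1 = E[X] = σ² = 6, so m_1² = 36.
m_2 = E[X²] = σ⁴ (1 + c) = 36 · (1 + 0.562500) = 36 · 1.562500 = 56.250000.
(Note m_2 − m_1² simplifies to c · σ⁴ = 0.562500 · 36.)

Var(X) = m_2 − m_1² = 56.250000 − 36 = 20.250000.


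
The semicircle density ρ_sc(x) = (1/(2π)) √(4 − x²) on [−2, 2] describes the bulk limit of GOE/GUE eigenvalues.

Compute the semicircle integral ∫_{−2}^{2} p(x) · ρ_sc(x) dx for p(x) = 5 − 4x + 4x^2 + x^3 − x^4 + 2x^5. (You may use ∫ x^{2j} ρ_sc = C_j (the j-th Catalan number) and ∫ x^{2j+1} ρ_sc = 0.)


Write p(x) = Σ a_i x^i, split into monomials and integrate each against ρ_sc separately.
Using ∫ x^{2j} ρ_sc = C_j = (1/(j+1)) C(2j, j) (Catalan numbers) and ∫ x^{2j+1} ρ_sc = 0 (odd monomials vanish by symmetry):
  i = 0 (even): a_0 · C_{0} = 5 · 1 = 5
  i = 1 (odd): ∫ x^1 ρ_sc = 0 (vanishes)
  i = 2 (even): a_2 · C_{1} = 4 · 1 = 4
  i = 3 (odd): ∫ x^3 ρ_sc = 0 (vanishes)
  i = 4 (even): a_4 · C_{2} = -1 · 2 = -2
  i = 5 (odd): ∫ x^5 ρ_sc = 0 (vanishes)

Summing the contributions: ∫_{−2}^{2} p(x) ρ_sc(x) dx = 5 + 4 + (-2) = 7.


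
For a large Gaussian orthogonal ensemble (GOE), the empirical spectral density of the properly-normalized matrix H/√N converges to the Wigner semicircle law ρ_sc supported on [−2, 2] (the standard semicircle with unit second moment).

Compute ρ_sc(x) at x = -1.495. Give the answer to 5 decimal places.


ρ_sc(x) = (1/(2π)) √(4 − x²). With x = -1.495:
  4 − x² = 4 − (-1.495)² = 4 − 2.235025 = 1.764975.
  √(4 − x²) = 1.328524.
  1/(2π) = 0.159155.
  ρ_sc(-1.495) = 0.159155 · 1.328524 = 0.211441.

Rounded to 5 decimal places: ρ_sc(-1.495) ≈ 0.21144.


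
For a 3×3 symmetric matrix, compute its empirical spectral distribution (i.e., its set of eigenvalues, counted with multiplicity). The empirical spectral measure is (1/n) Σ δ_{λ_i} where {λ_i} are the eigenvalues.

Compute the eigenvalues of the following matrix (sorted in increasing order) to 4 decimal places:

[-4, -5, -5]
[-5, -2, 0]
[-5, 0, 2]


Since M is real symmetric, all three eigenvalues are real; they are the roots of det(λI − M) = λ³ − (tr M) λ² + s λ − det M, where s is the sum of the principal 2×2 minors.
tr M = -4 + (-2) + 2 = -4.
s = ((-4)·(-2) − (-5)²) + ((-4)·2 − (-5)²) + ((-2)·2 − 0²) = -17 + (-33) + (-4) = -54.
det M (expand along row 1) = (-4)·(-4) − (-5)·(-10) + (-5)·(-10) = 16.
Characteristic polynomial: λ³ + 4λ² − 54λ − 16 = 0.
Substitute λ = y + (tr M)/3 = y − 1.333333 to remove the quadratic term: y³ + p·y + q = 0 with p = s − (tr M)²/3 = -59.333333 and q = −2(tr M)³/27 + (tr M)·s/3 − det M = 60.740741.
Three real roots ⇒ use the trigonometric (Viète) form: r = 2√(−p/3) = 8.894443, φ = arccos(3q/(p·r)) = arccos(-0.345290) = 1.923344 rad.
y_k = r·cos(φ/3 − 2πk/3) for k = 0, 1, 2 gives y = 7.128270, 1.042834, -8.171104.
λ_k = y_k − 1.333333 gives λ = 5.7949, -0.2905, -9.5044 (check: the sum is -4.0000 = tr M).

Eigenvalues sorted in increasing order: [-9.5044, -0.2905, 5.7949].


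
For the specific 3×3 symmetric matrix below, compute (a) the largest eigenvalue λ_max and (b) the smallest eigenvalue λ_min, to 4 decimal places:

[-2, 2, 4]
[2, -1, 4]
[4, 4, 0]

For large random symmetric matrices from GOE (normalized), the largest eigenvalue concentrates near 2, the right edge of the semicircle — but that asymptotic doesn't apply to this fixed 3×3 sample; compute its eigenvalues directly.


Since M is real symmetric, all three eigenvalues are real; they are the roots of det(λI − M) = λ³ − (tr M) λ² + s λ − det M, where s is the sum of the principal 2×2 minors.
tr M = -2 + (-1) + 0 = -3.
s = ((-2)·(-1) − 2²) + ((-2)·0 − 4²) + ((-1)·0 − 4²) = -2 + (-16) + (-16) = -34.
det M (expand along row 1) = (-2)·(-16) − 2·(-16) + 4·12 = 112.
Characteristic polynomial: λ³ + 3λ² − 34λ − 112 = 0.
Substitute λ = y + (tr M)/3 = y − 1.000000 to remove the quadratic term: y³ + p·y + q = 0 with p = s − (tr M)²/3 = -37.000000 and q = −2(tr M)³/27 + (tr M)·s/3 − det M = -76.000000.
Three real roots ⇒ use the trigonometric (Viète) form: r = 2√(−p/3) = 7.023769, φ = arccos(3q/(p·r)) = arccos(0.877330) = 0.500527 rad.
y_k = r·cos(φ/3 − 2πk/3) for k = 0, 1, 2 gives y = 6.926238, -2.452959, -4.473279.
λ_k = y_k − 1.000000 gives λ = 5.9262, -3.4530, -5.4733 (check: the sum is -3.0000 = tr M).

Hence λ_max = 5.9262 and λ_min = -5.4733.


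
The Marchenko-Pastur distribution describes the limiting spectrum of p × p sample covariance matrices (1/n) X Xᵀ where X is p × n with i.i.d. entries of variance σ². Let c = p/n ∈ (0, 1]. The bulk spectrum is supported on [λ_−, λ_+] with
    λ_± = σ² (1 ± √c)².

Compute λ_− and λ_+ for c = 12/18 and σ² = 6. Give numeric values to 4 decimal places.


c = 12/18 = 0.666667; √c = 0.816497.
λ_− = σ² (1 − √c)² = 6 · (1 − 0.816497)² = 6 · (0.183503)² = 0.202041.
λ_+ = σ² (1 + √c)² = 6 · (1 + 0.816497)² = 6 · (1.816497)² = 19.797959.

Rounded to 4 decimal places: λ_− ≈ 0.2020, λ_+ ≈ 19.7980.


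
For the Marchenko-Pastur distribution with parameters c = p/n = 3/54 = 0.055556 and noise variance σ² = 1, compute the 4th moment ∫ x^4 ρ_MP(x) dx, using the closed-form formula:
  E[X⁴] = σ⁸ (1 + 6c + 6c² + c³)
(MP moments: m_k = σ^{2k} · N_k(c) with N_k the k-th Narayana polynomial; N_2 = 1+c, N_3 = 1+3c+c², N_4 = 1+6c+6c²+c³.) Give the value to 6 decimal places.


E[X⁴] = σ⁸ (1 + 6c + 6c² + c³) (fourth MP moment). With σ² = 1 (so σ⁸ = 1) and c = 3/54 = 0.055556: E[X⁴] = 1 · (1 + 6·0.055556 + 6·(0.055556)² + (0.055556)³) = 1 · 1.352023.

So E[X^4] = 1.352023.


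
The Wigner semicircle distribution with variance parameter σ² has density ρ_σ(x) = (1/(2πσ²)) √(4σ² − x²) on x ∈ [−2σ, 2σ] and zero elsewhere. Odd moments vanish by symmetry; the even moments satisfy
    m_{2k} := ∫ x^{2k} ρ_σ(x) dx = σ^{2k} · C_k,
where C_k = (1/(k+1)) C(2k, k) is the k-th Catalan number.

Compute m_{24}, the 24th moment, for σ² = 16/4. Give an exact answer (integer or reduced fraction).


By the scaled semicircle moment identity, m_{2k} = σ^{2k} · C_k with k = 12.
C_12 = (1/(k+1)) · C(2k, k) = (1/13) · C(24, 12) = (1/13) · 2704156 = 208012.
σ^{2k} = (σ²)^k = (16/4)^12 = 16777216.

Therefore m_{24} = σ^{24} · C_12 = 16777216 · 208012 = 3489862254592.


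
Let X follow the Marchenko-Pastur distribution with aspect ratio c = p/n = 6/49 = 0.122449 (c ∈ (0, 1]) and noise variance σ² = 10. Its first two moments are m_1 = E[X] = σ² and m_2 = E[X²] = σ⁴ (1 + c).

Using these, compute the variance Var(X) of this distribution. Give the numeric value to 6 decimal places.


m_1 = E[X] = σ² = 10, so m_1² = 100.
m_2 = E[X²] = σ⁴ (1 + c) = 100 · (1 + 0.122449) = 100 · 1.122449 = 112.244898.
(Note m_2 − m_1² simplifies to c · σ⁴ = 0.122449 · 100.)

Var(X) = m_2 − m_1² = 112.244898 − 100 = 12.244898.


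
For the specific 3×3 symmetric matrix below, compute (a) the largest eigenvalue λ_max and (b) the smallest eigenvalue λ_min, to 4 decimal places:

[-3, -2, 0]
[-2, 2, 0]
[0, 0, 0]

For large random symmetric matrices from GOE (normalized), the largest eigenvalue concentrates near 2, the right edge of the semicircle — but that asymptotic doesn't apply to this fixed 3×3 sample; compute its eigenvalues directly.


Since M is real symmetric, all three eigenvalues are real; they are the roots of det(λI − M) = λ³ − (tr M) λ² + s λ − det M, where s is the sum of the principal 2×2 minors.
tr M = -3 + 2 + 0 = -1.
s = ((-3)·2 − (-2)²) + ((-3)·0 − 0²) + (2·0 − 0²) = -10 + 0 + 0 = -10.
det M (expand along row 1) = (-3)·0 − (-2)·0 + 0·0 = 0.
Characteristic polynomial: λ³ + λ² − 10λ = 0.
Substitute λ = y + (tr M)/3 = y − 0.333333 to remove the quadratic term: y³ + p·y + q = 0 with p = s − (tr M)²/3 = -10.333333 and q = −2(tr M)³/27 + (tr M)·s/3 − det M = 3.407407.
Three real roots ⇒ use the trigonometric (Viète) form: r = 2√(−p/3) = 3.711843, φ = arccos(3q/(p·r)) = arccos(-0.266511) = 1.840568 rad.
y_k = r·cos(φ/3 − 2πk/3) for k = 0, 1, 2 gives y = 3.034895, 0.333333, -3.368229.
λ_k = y_k − 0.333333 gives λ = 2.7016, 0.0000, -3.7016 (check: the sum is -1.0000 = tr M).

Hence λ_max = 2.7016 and λ_min = -3.7016.
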